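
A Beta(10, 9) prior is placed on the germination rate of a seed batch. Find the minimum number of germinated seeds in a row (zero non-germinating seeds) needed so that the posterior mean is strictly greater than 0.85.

k = 42

After k germinated seeds and 0 non-germinating seeds the posterior is Beta(10+k, 9), with mean (10+k)/(10+9+k).
Set (10+k)/(19+k) > 0.85 and solve: k > (0.85·19 − 10)/(1 − 0.85) = 41.000.
The smallest integer exceeding 41.000 is 42, and checking k=42: (52)/(61) = 0.8525 > 0.85.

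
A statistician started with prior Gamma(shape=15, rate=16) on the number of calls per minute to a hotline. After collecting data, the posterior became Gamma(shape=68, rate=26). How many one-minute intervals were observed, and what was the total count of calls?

n = 10 one-minute intervals with total 53 calls

A Gamma(α, β) prior (rate parametrization) on a Poisson rate with n observations summing to S gives posterior Gamma(α+S, β+n).
Matching: Σxᵢ = 68 − 15 = 53 and n = 26 − 16 = 10.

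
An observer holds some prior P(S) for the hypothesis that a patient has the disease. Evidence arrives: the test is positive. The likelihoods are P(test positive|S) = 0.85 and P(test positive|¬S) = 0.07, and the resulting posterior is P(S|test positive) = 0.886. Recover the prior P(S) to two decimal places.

Bayes' rule in odds form gives O(S|E) = O(S)·[P(E|S)/P(E|¬S)], hence O(S) = O(S|E)/LR.
Posterior odds = 0.886/(1−0.886) = 7.7719. LR = 0.85/0.07 = 12.1429.
Prior odds = 7.7719/12.1429 = 0.6400, so P(S) = 0.6400/(1+0.6400) ≈ 0.39.

P(S) = 0.39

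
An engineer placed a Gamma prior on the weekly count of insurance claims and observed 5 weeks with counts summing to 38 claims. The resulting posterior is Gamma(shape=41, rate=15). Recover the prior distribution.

A Gamma(α, β) prior (rate parametrization) on a Poisson rate with n observations summing to S gives posterior Gamma(α+S, β+n).
So α = 41 − 38 = 3 and β = 15 − 5 = 10.

Gamma(shape=3, rate=10)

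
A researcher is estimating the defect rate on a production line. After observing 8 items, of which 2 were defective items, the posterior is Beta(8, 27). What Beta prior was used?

Beta is conjugate to the binomial likelihood: posterior = Beta(α+s, β+f).
Subtract the data counts: 8−2=6, 27−6=21.

Beta(6, 21)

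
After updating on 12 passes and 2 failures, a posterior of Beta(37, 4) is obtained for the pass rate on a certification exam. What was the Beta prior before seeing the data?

A Beta(α, β) prior with s successes and f failures in binomial data gives a Beta(α+s, β+f) posterior.
So α = 37 − 12 = 25 and β = 4 − 2 = 2.

Beta(25, 2)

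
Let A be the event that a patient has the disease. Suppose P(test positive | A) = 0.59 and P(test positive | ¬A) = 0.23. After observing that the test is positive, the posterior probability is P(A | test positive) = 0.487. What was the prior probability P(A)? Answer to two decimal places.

P(A) = 0.27

In odds form, posterior odds = prior odds × likelihood ratio, so prior odds = posterior odds ÷ LR.
Posterior odds = 0.487/(1−0.487) = 0.9493. LR = 0.59/0.23 = 2.5652.
Prior odds = 0.9493/2.5652 = 0.3701, so P(A) = 0.3701/(1+0.3701) ≈ 0.27.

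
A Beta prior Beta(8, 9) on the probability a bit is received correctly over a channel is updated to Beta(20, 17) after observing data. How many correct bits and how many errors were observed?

12 correct bits and 8 errors

Beta is conjugate to the binomial likelihood: posterior = Beta(a+s, b+f).
So s = 20 − 8 = 12 and f = 17 − 9 = 8.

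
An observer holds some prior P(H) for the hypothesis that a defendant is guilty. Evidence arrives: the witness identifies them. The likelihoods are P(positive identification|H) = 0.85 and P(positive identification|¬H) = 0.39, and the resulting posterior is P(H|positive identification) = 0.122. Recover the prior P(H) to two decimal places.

Bayes' rule in odds form gives O(H|E) = O(H)·[P(E|H)/P(E|¬H)], hence O(H) = O(H|E)/LR.
Posterior odds = 0.122/(1−0.122) = 0.1390. LR = 0.85/0.39 = 2.1795.
Prior odds = 0.1390/2.1795 = 0.0638, so P(H) = 0.0638/(1+0.0638) ≈ 0.06.

P(H) = 0.06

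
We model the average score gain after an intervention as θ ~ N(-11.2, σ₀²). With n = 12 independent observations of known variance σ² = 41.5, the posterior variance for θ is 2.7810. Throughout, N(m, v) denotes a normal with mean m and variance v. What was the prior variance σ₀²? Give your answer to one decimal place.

For the Normal–Normal model with known σ², precisions add: τ_n = τ₀ + n/σ².
So 1/σ₀² = 1/2.7810 − 12/41.5 = 0.359583 − 0.289157 = 0.070426.
Hence σ₀² = 1/0.070426 ≈ 14.2.

σ₀² = 14.2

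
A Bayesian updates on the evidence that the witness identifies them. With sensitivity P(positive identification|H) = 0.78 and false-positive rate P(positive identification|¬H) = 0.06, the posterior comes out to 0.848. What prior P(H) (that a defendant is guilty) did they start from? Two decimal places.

P(H) = 0.30

In odds form, posterior odds = prior odds × likelihood ratio, so prior odds = posterior odds ÷ LR.
Posterior odds = 0.848/(1−0.848) = 5.5789. LR = 0.78/0.06 = 13.0000.
Prior odds = 5.5789/13.0000 = 0.4291, so P(H) = 0.4291/(1+0.4291) ≈ 0.30.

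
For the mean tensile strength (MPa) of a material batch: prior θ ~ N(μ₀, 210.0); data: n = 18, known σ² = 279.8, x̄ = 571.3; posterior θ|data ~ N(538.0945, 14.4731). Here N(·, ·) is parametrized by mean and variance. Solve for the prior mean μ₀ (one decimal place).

The posterior mean is a precision-weighted average: μ_n = (τ₀μ₀ + τ_data·x̄)/(τ₀+τ_data), with τ₀=1/σ₀² and τ_data=n/σ².
Here τ₀ = 1/210.0 = 0.004762 and τ_data = 18/279.8 = 0.064332, so τ_n = 0.069094.
Rearranging for μ₀: μ₀ = (μ_n·τ_n − τ_data·x̄)/τ₀ = (538.0945·0.069094 − 0.064332·571.3) / 0.004762 = 0.426230/0.004762 ≈ 89.5.

μ₀ = 89.5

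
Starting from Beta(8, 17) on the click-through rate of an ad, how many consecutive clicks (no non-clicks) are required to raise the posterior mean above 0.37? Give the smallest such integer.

k = 2

After k clicks and 0 non-clicks the posterior is Beta(8+k, 17), with mean (8+k)/(8+17+k).
Set (8+k)/(25+k) > 0.37 and solve: k > (0.37·25 − 8)/(1 − 0.37) = 1.984.
The smallest integer exceeding 1.984 is 2, and checking k=2: (10)/(27) = 0.3704 > 0.37.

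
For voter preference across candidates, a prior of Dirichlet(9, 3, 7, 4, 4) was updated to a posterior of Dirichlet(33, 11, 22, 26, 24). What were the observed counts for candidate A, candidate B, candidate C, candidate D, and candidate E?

For a Dirichlet(α) prior with multinomial counts c, the posterior is Dirichlet(α + c) componentwise.
Counts are posterior − prior componentwise: 33−9=24, 11−3=8, 22−7=15, 26−4=22, 24−4=20.

counts (24, 8, 15, 22, 20)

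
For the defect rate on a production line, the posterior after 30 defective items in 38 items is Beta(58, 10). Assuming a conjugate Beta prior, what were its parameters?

Beta is conjugate to the binomial likelihood: posterior = Beta(a+s, b+f).
So a = 58 − 30 = 28 and b = 10 − 8 = 2.

Beta(28, 2)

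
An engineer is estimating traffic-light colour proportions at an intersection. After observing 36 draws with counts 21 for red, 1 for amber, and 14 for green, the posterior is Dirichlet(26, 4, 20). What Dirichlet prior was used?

For a Dirichlet(α) prior with multinomial counts c, the posterior is Dirichlet(α + c) componentwise.
Subtract each count from the matching posterior parameter: 26−21=5, 4−1=3, 20−14=6.

Dirichlet(5, 3, 6)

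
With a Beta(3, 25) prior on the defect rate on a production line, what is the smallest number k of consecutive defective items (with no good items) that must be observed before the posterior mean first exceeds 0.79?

After k defective items and 0 good items the posterior is Beta(3+k, 25), with mean (3+k)/(3+25+k).
Set (3+k)/(28+k) > 0.79 and solve: k > (0.79·28 − 3)/(1 − 0.79) = 91.048.
The smallest integer exceeding 91.048 is 92.

k = 92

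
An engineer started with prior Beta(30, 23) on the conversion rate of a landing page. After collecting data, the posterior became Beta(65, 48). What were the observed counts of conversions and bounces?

35 conversions and 25 bounces

A Beta(a, b) prior with s successes and f failures in binomial data gives a Beta(a+s, b+f) posterior.
So s = 65 − 30 = 35 and f = 48 − 23 = 25.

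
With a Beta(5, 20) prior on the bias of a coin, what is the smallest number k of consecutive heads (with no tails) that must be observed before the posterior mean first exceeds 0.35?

After k heads and 0 tails the posterior is Beta(5+k, 20), with mean (5+k)/(5+20+k).
Set (5+k)/(25+k) > 0.35 and solve: k > (0.35·25 − 5)/(1 − 0.35) = 5.769.
The smallest integer exceeding 5.769 is 6, and checking k=6: (11)/(31) = 0.3548 > 0.35.

k = 6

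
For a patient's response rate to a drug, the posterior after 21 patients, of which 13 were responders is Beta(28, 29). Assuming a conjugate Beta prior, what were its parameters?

Under Beta–binomial conjugacy the posterior parameters are (α+s, β+f).
Subtract the data counts: 28−13=15, 29−8=21.

Beta(15, 21)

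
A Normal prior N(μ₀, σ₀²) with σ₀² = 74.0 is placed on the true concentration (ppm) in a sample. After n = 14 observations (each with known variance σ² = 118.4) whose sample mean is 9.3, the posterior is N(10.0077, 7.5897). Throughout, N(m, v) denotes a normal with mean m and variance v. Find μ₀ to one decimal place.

The posterior mean is a precision-weighted average: μ_n = (τ₀μ₀ + τ_data·x̄)/(τ₀+τ_data), with τ₀=1/σ₀² and τ_data=n/σ².
Here τ₀ = 1/74.0 = 0.013514 and τ_data = 14/118.4 = 0.118243, so τ_n = 0.131757.
Rearranging for μ₀: μ₀ = (μ_n·τ_n − τ_data·x̄)/τ₀ = (10.0077·0.131757 − 0.118243·9.3) / 0.013514 = 0.218925/0.013514 ≈ 16.2.

μ₀ = 16.2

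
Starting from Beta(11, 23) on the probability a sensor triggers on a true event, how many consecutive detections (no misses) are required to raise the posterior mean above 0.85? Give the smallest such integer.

After k detections and 0 misses the posterior is Beta(11+k, 23), with mean (11+k)/(11+23+k).
Set (11+k)/(34+k) > 0.85 and solve: k > (0.85·34 − 11)/(1 − 0.85) = 119.333.
The smallest integer exceeding 119.333 is 120.

k = 120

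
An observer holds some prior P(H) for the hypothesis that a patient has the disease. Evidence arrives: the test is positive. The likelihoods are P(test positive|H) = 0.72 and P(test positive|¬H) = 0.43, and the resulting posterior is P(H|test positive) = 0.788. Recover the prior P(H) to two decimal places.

P(H) = 0.69

Bayes' rule in odds form gives O(H|E) = O(H)·[P(E|H)/P(E|¬H)], hence O(H) = O(H|E)/LR.
Posterior odds = 0.788/(1−0.788) = 3.7170. LR = 0.72/0.43 = 1.6744.
Prior odds = 3.7170/1.6744 = 2.2199, so P(H) = 2.2199/(1+2.2199) ≈ 0.69.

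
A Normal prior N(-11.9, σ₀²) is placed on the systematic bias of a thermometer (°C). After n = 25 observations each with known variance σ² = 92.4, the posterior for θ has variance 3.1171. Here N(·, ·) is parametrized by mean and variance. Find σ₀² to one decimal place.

For the Normal–Normal model with known σ², precisions add: τ_n = τ₀ + n/σ².
So 1/σ₀² = 1/3.1171 − 25/92.4 = 0.320811 − 0.270563 = 0.050248.
Hence σ₀² = 1/0.050248 ≈ 19.9.

σ₀² = 19.9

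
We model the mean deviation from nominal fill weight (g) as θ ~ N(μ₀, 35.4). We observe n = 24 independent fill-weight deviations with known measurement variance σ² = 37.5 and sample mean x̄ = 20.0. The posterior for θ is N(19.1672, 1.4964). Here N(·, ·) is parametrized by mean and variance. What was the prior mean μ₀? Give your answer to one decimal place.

μ₀ = 0.3

The posterior mean is a precision-weighted average: μ_n = (τ₀μ₀ + τ_data·x̄)/(τ₀+τ_data), with τ₀=1/σ₀² and τ_data=n/σ².
Here τ₀ = 1/35.4 = 0.028249 and τ_data = 24/37.5 = 0.640000, so τ_n = 0.668249.
Rearranging for μ₀: μ₀ = (μ_n·τ_n − τ_data·x̄)/τ₀ = (19.1672·0.668249 − 0.640000·20.0) / 0.028249 = 0.008462/0.028249 ≈ 0.3.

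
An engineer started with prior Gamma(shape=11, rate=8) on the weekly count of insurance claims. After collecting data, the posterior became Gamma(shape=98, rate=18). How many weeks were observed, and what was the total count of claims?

n = 10 weeks with total 87 claims

Gamma–Poisson conjugacy: posterior shape = α + Σxᵢ, posterior rate = β + n.
Matching: Σxᵢ = 98 − 11 = 87 and n = 18 − 8 = 10.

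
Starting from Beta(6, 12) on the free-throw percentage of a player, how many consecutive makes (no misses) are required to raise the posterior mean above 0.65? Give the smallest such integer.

k = 17

After k makes and 0 misses the posterior is Beta(6+k, 12), with mean (6+k)/(6+12+k).
Set (6+k)/(18+k) > 0.65 and solve: k > (0.65·18 − 6)/(1 − 0.65) = 16.286.
The smallest integer exceeding 16.286 is 17, and checking k=17: (23)/(35) = 0.6571 > 0.65.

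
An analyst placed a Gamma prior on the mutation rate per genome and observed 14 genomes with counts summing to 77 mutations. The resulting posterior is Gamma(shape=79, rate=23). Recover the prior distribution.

Gamma(shape=2, rate=9)

Gamma–Poisson conjugacy: posterior shape = α + Σxᵢ, posterior rate = β + n.
So α = 79 − 77 = 2 and β = 23 − 14 = 9.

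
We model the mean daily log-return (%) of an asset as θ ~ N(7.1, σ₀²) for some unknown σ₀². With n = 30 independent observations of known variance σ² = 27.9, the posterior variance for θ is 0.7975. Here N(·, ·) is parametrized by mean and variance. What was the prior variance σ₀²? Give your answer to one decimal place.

σ₀² = 5.6

For the Normal–Normal model with known σ², precisions add: τ_n = τ₀ + n/σ².
So 1/σ₀² = 1/0.7975 − 30/27.9 = 1.253918 − 1.075269 = 0.178649.
Hence σ₀² = 1/0.178649 ≈ 5.6.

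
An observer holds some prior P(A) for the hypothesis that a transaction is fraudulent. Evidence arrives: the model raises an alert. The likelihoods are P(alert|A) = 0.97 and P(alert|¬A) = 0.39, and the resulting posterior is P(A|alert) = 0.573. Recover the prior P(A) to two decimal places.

Bayes' rule in odds form gives O(A|E) = O(A)·[P(E|A)/P(E|¬A)], hence O(A) = O(A|E)/LR.
Posterior odds = 0.573/(1−0.573) = 1.3419. LR = 0.97/0.39 = 2.4872.
Prior odds = 1.3419/2.4872 = 0.5395, so P(A) = 0.5395/(1+0.5395) ≈ 0.35.

P(A) = 0.35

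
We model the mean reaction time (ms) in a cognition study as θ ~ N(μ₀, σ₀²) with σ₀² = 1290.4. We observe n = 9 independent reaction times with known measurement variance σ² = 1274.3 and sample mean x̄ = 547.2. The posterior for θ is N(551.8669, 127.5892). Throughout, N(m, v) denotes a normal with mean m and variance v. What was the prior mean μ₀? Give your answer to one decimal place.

The posterior mean is a precision-weighted average: μ_n = (τ₀μ₀ + τ_data·x̄)/(τ₀+τ_data), with τ₀=1/σ₀² and τ_data=n/σ².
Here τ₀ = 1/1290.4 = 0.000775 and τ_data = 9/1274.3 = 0.007063, so τ_n = 0.007838.
Rearranging for μ₀: μ₀ = (μ_n·τ_n − τ_data·x̄)/τ₀ = (551.8669·0.007838 − 0.007063·547.2) / 0.000775 = 0.460659/0.000775 ≈ 594.4.

μ₀ = 594.4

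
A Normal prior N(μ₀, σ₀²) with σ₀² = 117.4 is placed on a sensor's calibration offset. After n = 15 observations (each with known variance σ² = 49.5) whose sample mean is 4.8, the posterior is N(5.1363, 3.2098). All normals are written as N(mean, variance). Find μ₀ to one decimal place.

μ₀ = 17.1

With known observation variance, the Normal–Normal posterior has precision τ_n = τ₀ + n/σ² and mean μ_n = (τ₀μ₀ + (n/σ²)x̄)/τ_n.
Here τ₀ = 1/117.4 = 0.008518 and τ_data = 15/49.5 = 0.303030, so τ_n = 0.311548.
Rearranging for μ₀: μ₀ = (μ_n·τ_n − τ_data·x̄)/τ₀ = (5.1363·0.311548 − 0.303030·4.8) / 0.008518 = 0.145660/0.008518 ≈ 17.1.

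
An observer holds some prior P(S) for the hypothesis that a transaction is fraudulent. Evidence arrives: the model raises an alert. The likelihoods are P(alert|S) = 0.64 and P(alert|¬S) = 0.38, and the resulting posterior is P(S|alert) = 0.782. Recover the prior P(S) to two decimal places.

P(S) = 0.68

In odds form, posterior odds = prior odds × likelihood ratio, so prior odds = posterior odds ÷ LR.
Posterior odds = 0.782/(1−0.782) = 3.5872. LR = 0.64/0.38 = 1.6842.
Prior odds = 3.5872/1.6842 = 2.1299, so P(S) = 2.1299/(1+2.1299) ≈ 0.68.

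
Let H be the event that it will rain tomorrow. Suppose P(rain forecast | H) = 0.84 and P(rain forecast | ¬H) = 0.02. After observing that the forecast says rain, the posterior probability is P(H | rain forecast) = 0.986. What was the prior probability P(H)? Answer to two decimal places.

P(H) = 0.63

Bayes' rule in odds form gives O(H|E) = O(H)·[P(E|H)/P(E|¬H)], hence O(H) = O(H|E)/LR.
Posterior odds = 0.986/(1−0.986) = 70.4286. LR = 0.84/0.02 = 42.0000.
Prior odds = 70.4286/42.0000 = 1.6769, so P(H) = 1.6769/(1+1.6769) ≈ 0.63.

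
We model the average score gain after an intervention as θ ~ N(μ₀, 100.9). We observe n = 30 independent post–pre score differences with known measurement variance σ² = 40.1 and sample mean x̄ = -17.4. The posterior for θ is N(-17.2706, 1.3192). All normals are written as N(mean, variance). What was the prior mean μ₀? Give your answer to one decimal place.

μ₀ = -7.5

With known observation variance, the Normal–Normal posterior has precision τ_n = τ₀ + n/σ² and mean μ_n = (τ₀μ₀ + (n/σ²)x̄)/τ_n.
Here τ₀ = 1/100.9 = 0.009911 and τ_data = 30/40.1 = 0.748130, so τ_n = 0.758041.
Rearranging for μ₀: μ₀ = (μ_n·τ_n − τ_data·x̄)/τ₀ = (-17.2706·0.758041 − 0.748130·-17.4) / 0.009911 = -0.074361/0.009911 ≈ -7.5.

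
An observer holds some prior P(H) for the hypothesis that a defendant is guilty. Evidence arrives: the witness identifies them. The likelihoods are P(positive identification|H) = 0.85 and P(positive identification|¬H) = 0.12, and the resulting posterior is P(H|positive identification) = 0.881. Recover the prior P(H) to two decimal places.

In odds form, posterior odds = prior odds × likelihood ratio, so prior odds = posterior odds ÷ LR.
Posterior odds = 0.881/(1−0.881) = 7.4034. LR = 0.85/0.12 = 7.0833.
Prior odds = 7.4034/7.0833 = 1.0452, so P(H) = 1.0452/(1+1.0452) ≈ 0.51.

P(H) = 0.51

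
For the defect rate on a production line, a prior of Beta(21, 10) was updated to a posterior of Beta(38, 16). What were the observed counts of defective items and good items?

Under Beta–binomial conjugacy the posterior parameters are (α+s, β+f).
Match parameters: s=38−21=17, f=16−10=6.

17 defective items and 6 good items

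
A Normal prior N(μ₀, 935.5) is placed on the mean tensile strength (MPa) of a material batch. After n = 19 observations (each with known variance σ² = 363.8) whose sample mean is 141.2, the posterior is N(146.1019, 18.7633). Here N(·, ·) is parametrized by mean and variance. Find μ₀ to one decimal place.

The posterior mean is a precision-weighted average: μ_n = (τ₀μ₀ + τ_data·x̄)/(τ₀+τ_data), with τ₀=1/σ₀² and τ_data=n/σ².
Here τ₀ = 1/935.5 = 0.001069 and τ_data = 19/363.8 = 0.052226, so τ_n = 0.053295.
Rearranging for μ₀: μ₀ = (μ_n·τ_n − τ_data·x̄)/τ₀ = (146.1019·0.053295 − 0.052226·141.2) / 0.001069 = 0.412190/0.001069 ≈ 385.6.

μ₀ = 385.6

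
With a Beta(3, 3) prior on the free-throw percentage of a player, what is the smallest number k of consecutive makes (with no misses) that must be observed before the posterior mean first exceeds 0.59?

k = 2

After k makes and 0 misses the posterior is Beta(3+k, 3), with mean (3+k)/(3+3+k).
Set (3+k)/(6+k) > 0.59 and solve: k > (0.59·6 − 3)/(1 − 0.59) = 1.317.
The smallest integer exceeding 1.317 is 2, and checking k=2: (5)/(8) = 0.6250 > 0.59.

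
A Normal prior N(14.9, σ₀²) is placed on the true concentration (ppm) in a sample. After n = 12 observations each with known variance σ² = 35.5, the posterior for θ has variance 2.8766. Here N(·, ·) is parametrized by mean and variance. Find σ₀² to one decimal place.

For the Normal–Normal model with known σ², precisions add: τ_n = τ₀ + n/σ².
So 1/σ₀² = 1/2.8766 − 12/35.5 = 0.347633 − 0.338028 = 0.009605.
Hence σ₀² = 1/0.009605 ≈ 104.1.

σ₀² = 104.1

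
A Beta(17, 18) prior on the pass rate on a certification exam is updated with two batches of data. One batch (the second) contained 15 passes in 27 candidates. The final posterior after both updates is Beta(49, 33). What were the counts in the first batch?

Because Beta–binomial updating is additive in the counts, the combined data contributed (α_post−α_prior, β_post−β_prior) successes and failures.
Total across both batches: 49−17=32 passes, 33−18=15 failures.
Subtract the second batch: 32−15=17 passes and 15−12=3 failures.

17 passes and 3 failures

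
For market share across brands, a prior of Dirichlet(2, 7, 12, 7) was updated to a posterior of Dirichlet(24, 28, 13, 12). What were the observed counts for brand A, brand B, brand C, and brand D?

counts (22, 21, 1, 5)

For a Dirichlet(α) prior with multinomial counts c, the posterior is Dirichlet(α + c) componentwise.
Counts are posterior − prior componentwise: 24−2=22, 28−7=21, 13−12=1, 12−7=5.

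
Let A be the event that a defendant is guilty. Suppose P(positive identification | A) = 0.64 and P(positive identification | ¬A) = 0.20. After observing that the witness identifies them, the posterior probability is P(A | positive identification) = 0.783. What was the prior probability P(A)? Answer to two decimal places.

P(A) = 0.53

In odds form, posterior odds = prior odds × likelihood ratio, so prior odds = posterior odds ÷ LR.
Posterior odds = 0.783/(1−0.783) = 3.6083. LR = 0.64/0.20 = 3.2000.
Prior odds = 3.6083/3.2000 = 1.1276, so P(A) = 1.1276/(1+1.1276) ≈ 0.53.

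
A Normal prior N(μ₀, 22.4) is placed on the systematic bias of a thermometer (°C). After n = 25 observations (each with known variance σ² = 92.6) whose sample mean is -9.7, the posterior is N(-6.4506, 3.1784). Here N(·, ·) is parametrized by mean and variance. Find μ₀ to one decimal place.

μ₀ = 13.2

The posterior mean is a precision-weighted average: μ_n = (τ₀μ₀ + τ_data·x̄)/(τ₀+τ_data), with τ₀=1/σ₀² and τ_data=n/σ².
Here τ₀ = 1/22.4 = 0.044643 and τ_data = 25/92.6 = 0.269978, so τ_n = 0.314621.
Rearranging for μ₀: μ₀ = (μ_n·τ_n − τ_data·x̄)/τ₀ = (-6.4506·0.314621 − 0.269978·-9.7) / 0.044643 = 0.589292/0.044643 ≈ 13.2.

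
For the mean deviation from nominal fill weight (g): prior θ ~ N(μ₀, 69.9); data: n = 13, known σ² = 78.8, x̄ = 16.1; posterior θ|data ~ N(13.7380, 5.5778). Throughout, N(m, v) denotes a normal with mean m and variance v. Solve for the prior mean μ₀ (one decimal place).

μ₀ = -13.5

With known observation variance, the Normal–Normal posterior has precision τ_n = τ₀ + n/σ² and mean μ_n = (τ₀μ₀ + (n/σ²)x̄)/τ_n.
Here τ₀ = 1/69.9 = 0.014306 and τ_data = 13/78.8 = 0.164975, so τ_n = 0.179281.
Rearranging for μ₀: μ₀ = (μ_n·τ_n − τ_data·x̄)/τ₀ = (13.7380·0.179281 − 0.164975·16.1) / 0.014306 = -0.193135/0.014306 ≈ -13.5.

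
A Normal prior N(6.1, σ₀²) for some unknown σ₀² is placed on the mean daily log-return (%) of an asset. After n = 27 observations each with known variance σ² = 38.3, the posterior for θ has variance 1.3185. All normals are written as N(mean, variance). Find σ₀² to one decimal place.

Posterior precision equals prior precision plus data precision: 1/σ_n² = 1/σ₀² + n/σ².
So 1/σ₀² = 1/1.3185 − 27/38.3 = 0.758438 − 0.704961 = 0.053477.
Hence σ₀² = 1/0.053477 ≈ 18.7.

σ₀² = 18.7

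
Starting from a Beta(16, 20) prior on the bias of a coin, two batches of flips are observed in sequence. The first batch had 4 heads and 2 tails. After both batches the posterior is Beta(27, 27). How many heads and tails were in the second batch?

7 heads and 5 tails

Sequential conjugate updates are equivalent to a single update on the pooled data, so total successes = posterior α − prior α and total failures = posterior β − prior β.
Total across both batches: 27−16=11 heads, 27−20=7 tails.
Subtract the first batch: 11−4=7 heads and 7−2=5 tails.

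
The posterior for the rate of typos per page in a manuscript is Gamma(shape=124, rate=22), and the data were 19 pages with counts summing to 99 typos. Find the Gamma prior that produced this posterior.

Gamma(shape=25, rate=3)

Gamma–Poisson conjugacy: posterior shape = α + Σxᵢ, posterior rate = β + n.
So α = 124 − 99 = 25 and β = 22 − 19 = 3.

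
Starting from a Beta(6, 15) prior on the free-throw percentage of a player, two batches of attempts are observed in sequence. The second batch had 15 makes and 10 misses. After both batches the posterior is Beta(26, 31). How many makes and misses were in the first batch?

Because Beta–binomial updating is additive in the counts, the combined data contributed (α_post−α_prior, β_post−β_prior) successes and failures.
Total across both batches: 26−6=20 makes, 31−15=16 misses.
Subtract the second batch: 20−15=5 makes and 16−10=6 misses.

5 makes and 6 misses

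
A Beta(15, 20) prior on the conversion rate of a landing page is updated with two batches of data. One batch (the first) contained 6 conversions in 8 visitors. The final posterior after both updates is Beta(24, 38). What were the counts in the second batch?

Because Beta–binomial updating is additive in the counts, the combined data contributed (α_post−α_prior, β_post−β_prior) successes and failures.
Total across both batches: 24−15=9 conversions, 38−20=18 bounces.
Subtract the first batch: 9−6=3 conversions and 18−2=16 bounces.

3 conversions and 16 bounces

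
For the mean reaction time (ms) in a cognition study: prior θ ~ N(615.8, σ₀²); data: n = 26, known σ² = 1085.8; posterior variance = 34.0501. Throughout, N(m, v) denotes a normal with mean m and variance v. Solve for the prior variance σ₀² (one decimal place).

Posterior precision equals prior precision plus data precision: 1/σ_n² = 1/σ₀² + n/σ².
So 1/σ₀² = 1/34.0501 − 26/1085.8 = 0.029368 − 0.023945 = 0.005423.
Hence σ₀² = 1/0.005423 ≈ 184.4.

σ₀² = 184.4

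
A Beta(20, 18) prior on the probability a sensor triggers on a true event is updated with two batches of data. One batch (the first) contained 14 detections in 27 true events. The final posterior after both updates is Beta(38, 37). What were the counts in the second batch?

4 detections and 6 misses

Sequential conjugate updates are equivalent to a single update on the pooled data, so total successes = posterior α − prior α and total failures = posterior β − prior β.
Total across both batches: 38−20=18 detections, 37−18=19 misses.
Subtract the first batch: 18−14=4 detections and 19−13=6 misses.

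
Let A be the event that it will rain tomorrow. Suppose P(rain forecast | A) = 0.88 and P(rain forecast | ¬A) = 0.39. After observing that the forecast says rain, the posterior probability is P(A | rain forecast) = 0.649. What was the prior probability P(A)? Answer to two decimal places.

P(A) = 0.45

Bayes' rule in odds form gives O(A|E) = O(A)·[P(E|A)/P(E|¬A)], hence O(A) = O(A|E)/LR.
Posterior odds = 0.649/(1−0.649) = 1.8490. LR = 0.88/0.39 = 2.2564.
Prior odds = 1.8490/2.2564 = 0.8194, so P(A) = 0.8194/(1+0.8194) ≈ 0.45.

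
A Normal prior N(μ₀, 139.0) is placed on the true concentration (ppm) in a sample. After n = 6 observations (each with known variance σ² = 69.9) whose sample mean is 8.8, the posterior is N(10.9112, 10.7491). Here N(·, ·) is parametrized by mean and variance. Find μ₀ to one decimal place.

μ₀ = 36.1

The posterior mean is a precision-weighted average: μ_n = (τ₀μ₀ + τ_data·x̄)/(τ₀+τ_data), with τ₀=1/σ₀² and τ_data=n/σ².
Here τ₀ = 1/139.0 = 0.007194 and τ_data = 6/69.9 = 0.085837, so τ_n = 0.093031.
Rearranging for μ₀: μ₀ = (μ_n·τ_n − τ_data·x̄)/τ₀ = (10.9112·0.093031 − 0.085837·8.8) / 0.007194 = 0.259714/0.007194 ≈ 36.1.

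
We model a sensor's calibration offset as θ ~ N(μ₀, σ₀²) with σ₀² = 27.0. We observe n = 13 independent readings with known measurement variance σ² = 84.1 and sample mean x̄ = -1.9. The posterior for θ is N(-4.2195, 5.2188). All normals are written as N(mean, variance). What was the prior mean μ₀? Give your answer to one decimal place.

μ₀ = -13.9

The posterior mean is a precision-weighted average: μ_n = (τ₀μ₀ + τ_data·x̄)/(τ₀+τ_data), with τ₀=1/σ₀² and τ_data=n/σ².
Here τ₀ = 1/27.0 = 0.037037 and τ_data = 13/84.1 = 0.154578, so τ_n = 0.191615.
Rearranging for μ₀: μ₀ = (μ_n·τ_n − τ_data·x̄)/τ₀ = (-4.2195·0.191615 − 0.154578·-1.9) / 0.037037 = -0.514821/0.037037 ≈ -13.9.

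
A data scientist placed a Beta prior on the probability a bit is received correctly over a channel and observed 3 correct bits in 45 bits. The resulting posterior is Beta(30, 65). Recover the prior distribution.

Beta(27, 23)

Under Beta–binomial conjugacy the posterior parameters are (a+s, b+f).
Subtract the data counts: 30−3=27, 65−42=23.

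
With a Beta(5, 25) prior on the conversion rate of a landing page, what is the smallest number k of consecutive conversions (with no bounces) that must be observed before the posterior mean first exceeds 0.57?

After k conversions and 0 bounces the posterior is Beta(5+k, 25), with mean (5+k)/(5+25+k).
Set (5+k)/(30+k) > 0.57 and solve: k > (0.57·30 − 5)/(1 − 0.57) = 28.140.
The smallest integer exceeding 28.140 is 29, and checking k=29: (34)/(59) = 0.5763 > 0.57.

k = 29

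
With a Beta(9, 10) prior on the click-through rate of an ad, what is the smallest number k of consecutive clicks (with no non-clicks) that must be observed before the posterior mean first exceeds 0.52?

After k clicks and 0 non-clicks the posterior is Beta(9+k, 10), with mean (9+k)/(9+10+k).
Set (9+k)/(19+k) > 0.52 and solve: k > (0.52·19 − 9)/(1 − 0.52) = 1.833.
The smallest integer exceeding 1.833 is 2.

k = 2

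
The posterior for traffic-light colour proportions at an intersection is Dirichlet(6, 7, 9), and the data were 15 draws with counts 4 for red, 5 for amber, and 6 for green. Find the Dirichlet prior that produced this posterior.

Dirichlet(2, 2, 3)

For a Dirichlet(α) prior with multinomial counts c, the posterior is Dirichlet(α + c) componentwise.
Subtract each count from the matching posterior parameter: 6−4=2, 7−5=2, 9−6=3.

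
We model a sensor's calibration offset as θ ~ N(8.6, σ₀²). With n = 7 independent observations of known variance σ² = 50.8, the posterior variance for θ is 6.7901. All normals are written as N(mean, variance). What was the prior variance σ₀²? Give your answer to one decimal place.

σ₀² = 105.5

Posterior precision equals prior precision plus data precision: 1/σ_n² = 1/σ₀² + n/σ².
So 1/σ₀² = 1/6.7901 − 7/50.8 = 0.147273 − 0.137795 = 0.009478.
Hence σ₀² = 1/0.009478 ≈ 105.5.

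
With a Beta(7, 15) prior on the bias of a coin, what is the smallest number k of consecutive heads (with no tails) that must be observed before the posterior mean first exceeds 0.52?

k = 10

After k heads and 0 tails the posterior is Beta(7+k, 15), with mean (7+k)/(7+15+k).
Set (7+k)/(22+k) > 0.52 and solve: k > (0.52·22 − 7)/(1 − 0.52) = 9.250.
The smallest integer exceeding 9.250 is 10, and checking k=10: (17)/(32) = 0.5312 > 0.52.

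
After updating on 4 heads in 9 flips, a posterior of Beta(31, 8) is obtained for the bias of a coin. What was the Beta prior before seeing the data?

A Beta(α, β) prior with s successes and f failures in binomial data gives a Beta(α+s, β+f) posterior.
Subtract the data counts: 31−4=27, 8−5=3.

Beta(27, 3)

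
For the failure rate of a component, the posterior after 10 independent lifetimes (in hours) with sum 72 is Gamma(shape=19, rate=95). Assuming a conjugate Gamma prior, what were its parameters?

Gamma(shape=9, rate=23)

For an exponential likelihood with a Gamma(α, β) prior on the rate, n observations with total T give posterior Gamma(α+n, β+T).
So α = 19 − 10 = 9 and β = 95 − 72 = 23.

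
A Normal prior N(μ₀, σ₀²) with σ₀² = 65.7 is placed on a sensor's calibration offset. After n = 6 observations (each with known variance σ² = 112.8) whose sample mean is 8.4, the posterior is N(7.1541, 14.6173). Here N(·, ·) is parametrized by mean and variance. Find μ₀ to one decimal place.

The posterior mean is a precision-weighted average: μ_n = (τ₀μ₀ + τ_data·x̄)/(τ₀+τ_data), with τ₀=1/σ₀² and τ_data=n/σ².
Here τ₀ = 1/65.7 = 0.015221 and τ_data = 6/112.8 = 0.053191, so τ_n = 0.068412.
Rearranging for μ₀: μ₀ = (μ_n·τ_n − τ_data·x̄)/τ₀ = (7.1541·0.068412 − 0.053191·8.4) / 0.015221 = 0.042622/0.015221 ≈ 2.8.

μ₀ = 2.8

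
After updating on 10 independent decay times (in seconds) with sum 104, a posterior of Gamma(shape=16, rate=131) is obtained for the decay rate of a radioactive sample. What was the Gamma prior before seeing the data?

Gamma(shape=6, rate=27)

For an exponential likelihood with a Gamma(α, β) prior on the rate, n observations with total T give posterior Gamma(α+n, β+T).
So α = 16 − 10 = 6 and β = 131 − 104 = 27.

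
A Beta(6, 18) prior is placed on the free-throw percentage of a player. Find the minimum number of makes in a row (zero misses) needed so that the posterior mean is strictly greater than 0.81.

After k makes and 0 misses the posterior is Beta(6+k, 18), with mean (6+k)/(6+18+k).
Set (6+k)/(24+k) > 0.81 and solve: k > (0.81·24 − 6)/(1 − 0.81) = 70.737.
The smallest integer exceeding 70.737 is 71, and checking k=71: (77)/(95) = 0.8105 > 0.81.

k = 71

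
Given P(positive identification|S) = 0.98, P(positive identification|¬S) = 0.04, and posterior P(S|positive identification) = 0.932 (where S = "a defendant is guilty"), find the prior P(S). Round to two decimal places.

Bayes' rule in odds form gives O(S|E) = O(S)·[P(E|S)/P(E|¬S)], hence O(S) = O(S|E)/LR.
Posterior odds = 0.932/(1−0.932) = 13.7059. LR = 0.98/0.04 = 24.5000.
Prior odds = 13.7059/24.5000 = 0.5594, so P(S) = 0.5594/(1+0.5594) ≈ 0.36.

P(S) = 0.36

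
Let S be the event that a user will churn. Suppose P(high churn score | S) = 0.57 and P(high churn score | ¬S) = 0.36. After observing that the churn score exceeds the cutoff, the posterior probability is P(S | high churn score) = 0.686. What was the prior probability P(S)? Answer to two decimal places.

In odds form, posterior odds = prior odds × likelihood ratio, so prior odds = posterior odds ÷ LR.
Posterior odds = 0.686/(1−0.686) = 2.1847. LR = 0.57/0.36 = 1.5833.
Prior odds = 2.1847/1.5833 = 1.3798, so P(S) = 1.3798/(1+1.3798) ≈ 0.58.

P(S) = 0.58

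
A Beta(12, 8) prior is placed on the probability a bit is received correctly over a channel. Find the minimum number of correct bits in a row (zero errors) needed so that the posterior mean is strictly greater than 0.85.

After k correct bits and 0 errors the posterior is Beta(12+k, 8), with mean (12+k)/(12+8+k).
Set (12+k)/(20+k) > 0.85 and solve: k > (0.85·20 − 12)/(1 − 0.85) = 33.333.
The smallest integer exceeding 33.333 is 34, and checking k=34: (46)/(54) = 0.8519 > 0.85.

k = 34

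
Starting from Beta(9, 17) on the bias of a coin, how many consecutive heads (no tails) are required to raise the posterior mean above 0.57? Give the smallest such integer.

After k heads and 0 tails the posterior is Beta(9+k, 17), with mean (9+k)/(9+17+k).
Set (9+k)/(26+k) > 0.57 and solve: k > (0.57·26 − 9)/(1 − 0.57) = 13.535.
The smallest integer exceeding 13.535 is 14, and checking k=14: (23)/(40) = 0.5750 > 0.57.

k = 14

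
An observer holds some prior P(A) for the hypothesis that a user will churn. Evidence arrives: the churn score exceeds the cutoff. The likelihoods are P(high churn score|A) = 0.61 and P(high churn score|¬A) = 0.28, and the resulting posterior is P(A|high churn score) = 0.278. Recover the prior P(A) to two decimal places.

P(A) = 0.15

In odds form, posterior odds = prior odds × likelihood ratio, so prior odds = posterior odds ÷ LR.
Posterior odds = 0.278/(1−0.278) = 0.3850. LR = 0.61/0.28 = 2.1786.
Prior odds = 0.3850/2.1786 = 0.1767, so P(A) = 0.1767/(1+0.1767) ≈ 0.15.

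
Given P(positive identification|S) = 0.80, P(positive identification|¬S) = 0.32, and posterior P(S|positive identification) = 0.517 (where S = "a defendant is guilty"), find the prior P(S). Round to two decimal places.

Bayes' rule in odds form gives O(S|E) = O(S)·[P(E|S)/P(E|¬S)], hence O(S) = O(S|E)/LR.
Posterior odds = 0.517/(1−0.517) = 1.0704. LR = 0.80/0.32 = 2.5000.
Prior odds = 1.0704/2.5000 = 0.4282, so P(S) = 0.4282/(1+0.4282) ≈ 0.30.

P(S) = 0.30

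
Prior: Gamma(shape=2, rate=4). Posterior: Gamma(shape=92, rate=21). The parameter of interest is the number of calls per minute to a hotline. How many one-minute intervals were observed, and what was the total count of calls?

n = 17 one-minute intervals with total 90 calls

A Gamma(α, β) prior (rate parametrization) on a Poisson rate with n observations summing to S gives posterior Gamma(α+S, β+n).
Matching: Σxᵢ = 92 − 2 = 90 and n = 21 − 4 = 17.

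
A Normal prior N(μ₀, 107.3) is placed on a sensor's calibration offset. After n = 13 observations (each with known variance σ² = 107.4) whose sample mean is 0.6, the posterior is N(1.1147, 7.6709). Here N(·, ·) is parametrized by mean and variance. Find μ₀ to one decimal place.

The posterior mean is a precision-weighted average: μ_n = (τ₀μ₀ + τ_data·x̄)/(τ₀+τ_data), with τ₀=1/σ₀² and τ_data=n/σ².
Here τ₀ = 1/107.3 = 0.009320 and τ_data = 13/107.4 = 0.121043, so τ_n = 0.130363.
Rearranging for μ₀: μ₀ = (μ_n·τ_n − τ_data·x̄)/τ₀ = (1.1147·0.130363 − 0.121043·0.6) / 0.009320 = 0.072690/0.009320 ≈ 7.8.

μ₀ = 7.8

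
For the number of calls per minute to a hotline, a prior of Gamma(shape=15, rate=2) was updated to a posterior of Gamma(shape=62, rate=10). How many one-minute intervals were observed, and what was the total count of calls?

n = 8 one-minute intervals with total 47 calls

Gamma–Poisson conjugacy: posterior shape = α + Σxᵢ, posterior rate = β + n.
Matching: Σxᵢ = 62 − 15 = 47 and n = 10 − 2 = 8.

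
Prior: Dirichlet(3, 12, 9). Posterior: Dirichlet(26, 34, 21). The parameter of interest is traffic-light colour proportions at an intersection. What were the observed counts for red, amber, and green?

counts (23, 22, 12)

For a Dirichlet(α) prior with multinomial counts c, the posterior is Dirichlet(α + c) componentwise.
Counts are posterior − prior componentwise: 26−3=23, 34−12=22, 21−9=12.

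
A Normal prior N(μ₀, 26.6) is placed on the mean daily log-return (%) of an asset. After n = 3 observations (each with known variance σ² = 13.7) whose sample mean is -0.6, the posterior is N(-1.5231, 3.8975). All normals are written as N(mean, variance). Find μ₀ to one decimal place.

μ₀ = -6.9

The posterior mean is a precision-weighted average: μ_n = (τ₀μ₀ + τ_data·x̄)/(τ₀+τ_data), with τ₀=1/σ₀² and τ_data=n/σ².
Here τ₀ = 1/26.6 = 0.037594 and τ_data = 3/13.7 = 0.218978, so τ_n = 0.256572.
Rearranging for μ₀: μ₀ = (μ_n·τ_n − τ_data·x̄)/τ₀ = (-1.5231·0.256572 − 0.218978·-0.6) / 0.037594 = -0.259398/0.037594 ≈ -6.9.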